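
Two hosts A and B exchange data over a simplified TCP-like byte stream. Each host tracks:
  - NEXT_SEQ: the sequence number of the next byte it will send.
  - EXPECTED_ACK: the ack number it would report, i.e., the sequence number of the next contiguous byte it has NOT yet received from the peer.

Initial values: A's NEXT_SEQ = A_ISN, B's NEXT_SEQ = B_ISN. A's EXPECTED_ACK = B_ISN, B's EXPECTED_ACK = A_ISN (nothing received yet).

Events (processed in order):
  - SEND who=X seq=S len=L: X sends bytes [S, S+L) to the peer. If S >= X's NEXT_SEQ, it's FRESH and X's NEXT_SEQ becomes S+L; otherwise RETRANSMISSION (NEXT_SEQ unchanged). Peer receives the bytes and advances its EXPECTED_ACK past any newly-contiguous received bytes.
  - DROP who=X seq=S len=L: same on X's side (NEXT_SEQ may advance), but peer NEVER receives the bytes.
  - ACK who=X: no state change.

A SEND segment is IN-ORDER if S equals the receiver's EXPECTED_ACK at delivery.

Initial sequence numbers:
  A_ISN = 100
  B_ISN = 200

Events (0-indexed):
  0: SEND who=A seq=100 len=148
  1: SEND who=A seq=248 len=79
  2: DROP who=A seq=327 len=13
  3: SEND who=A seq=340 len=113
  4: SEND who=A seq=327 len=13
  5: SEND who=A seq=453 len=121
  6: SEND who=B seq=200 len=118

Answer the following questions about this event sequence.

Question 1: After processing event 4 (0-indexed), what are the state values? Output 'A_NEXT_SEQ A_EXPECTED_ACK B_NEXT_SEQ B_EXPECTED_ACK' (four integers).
After event 0: A_seq=248 A_ack=200 B_seq=200 B_ack=248
After event 1: A_seq=327 A_ack=200 B_seq=200 B_ack=327
After event 2: A_seq=340 A_ack=200 B_seq=200 B_ack=327
After event 3: A_seq=453 A_ack=200 B_seq=200 B_ack=327
After event 4: A_seq=453 A_ack=200 B_seq=200 B_ack=453

453 200 200 453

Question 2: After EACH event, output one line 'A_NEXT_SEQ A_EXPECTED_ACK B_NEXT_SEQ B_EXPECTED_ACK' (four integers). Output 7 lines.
248 200 200 248
327 200 200 327
340 200 200 327
453 200 200 327
453 200 200 453
574 200 200 574
574 318 318 574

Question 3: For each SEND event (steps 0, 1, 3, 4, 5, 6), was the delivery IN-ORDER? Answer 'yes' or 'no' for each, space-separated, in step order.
Step 0: SEND seq=100 -> in-order
Step 1: SEND seq=248 -> in-order
Step 3: SEND seq=340 -> out-of-order
Step 4: SEND seq=327 -> in-order
Step 5: SEND seq=453 -> in-order
Step 6: SEND seq=200 -> in-order

Answer: yes yes no yes yes yes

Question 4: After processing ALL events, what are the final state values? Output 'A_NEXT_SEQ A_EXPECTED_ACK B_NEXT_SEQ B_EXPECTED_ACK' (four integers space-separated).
After event 0: A_seq=248 A_ack=200 B_seq=200 B_ack=248
After event 1: A_seq=327 A_ack=200 B_seq=200 B_ack=327
After event 2: A_seq=340 A_ack=200 B_seq=200 B_ack=327
After event 3: A_seq=453 A_ack=200 B_seq=200 B_ack=327
After event 4: A_seq=453 A_ack=200 B_seq=200 B_ack=453
After event 5: A_seq=574 A_ack=200 B_seq=200 B_ack=574
After event 6: A_seq=574 A_ack=318 B_seq=318 B_ack=574

Answer: 574 318 318 574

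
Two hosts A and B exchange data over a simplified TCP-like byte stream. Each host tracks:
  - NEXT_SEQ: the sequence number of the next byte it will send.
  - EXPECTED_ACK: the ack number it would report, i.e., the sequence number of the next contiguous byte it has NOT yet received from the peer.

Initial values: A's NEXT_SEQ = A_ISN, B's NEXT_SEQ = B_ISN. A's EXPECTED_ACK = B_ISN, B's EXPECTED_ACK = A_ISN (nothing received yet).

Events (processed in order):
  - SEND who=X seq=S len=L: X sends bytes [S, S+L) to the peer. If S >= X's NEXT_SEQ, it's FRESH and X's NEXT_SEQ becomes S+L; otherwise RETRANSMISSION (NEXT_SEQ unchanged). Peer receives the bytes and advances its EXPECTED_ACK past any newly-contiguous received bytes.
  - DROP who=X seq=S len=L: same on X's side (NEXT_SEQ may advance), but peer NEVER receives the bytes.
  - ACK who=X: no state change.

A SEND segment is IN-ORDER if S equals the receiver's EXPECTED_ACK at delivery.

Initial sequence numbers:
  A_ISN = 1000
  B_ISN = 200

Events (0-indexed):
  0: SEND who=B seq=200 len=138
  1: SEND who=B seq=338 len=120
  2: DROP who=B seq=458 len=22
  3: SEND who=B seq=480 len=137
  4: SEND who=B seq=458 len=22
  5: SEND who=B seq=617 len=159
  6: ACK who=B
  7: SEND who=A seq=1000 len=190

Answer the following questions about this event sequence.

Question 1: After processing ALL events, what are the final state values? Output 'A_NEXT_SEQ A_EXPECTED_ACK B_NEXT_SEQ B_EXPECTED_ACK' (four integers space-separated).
Answer: 1190 776 776 1190

Derivation:
After event 0: A_seq=1000 A_ack=338 B_seq=338 B_ack=1000
After event 1: A_seq=1000 A_ack=458 B_seq=458 B_ack=1000
After event 2: A_seq=1000 A_ack=458 B_seq=480 B_ack=1000
After event 3: A_seq=1000 A_ack=458 B_seq=617 B_ack=1000
After event 4: A_seq=1000 A_ack=617 B_seq=617 B_ack=1000
After event 5: A_seq=1000 A_ack=776 B_seq=776 B_ack=1000
After event 6: A_seq=1000 A_ack=776 B_seq=776 B_ack=1000
After event 7: A_seq=1190 A_ack=776 B_seq=776 B_ack=1190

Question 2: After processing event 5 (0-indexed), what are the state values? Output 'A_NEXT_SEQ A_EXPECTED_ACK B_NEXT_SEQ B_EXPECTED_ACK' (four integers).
After event 0: A_seq=1000 A_ack=338 B_seq=338 B_ack=1000
After event 1: A_seq=1000 A_ack=458 B_seq=458 B_ack=1000
After event 2: A_seq=1000 A_ack=458 B_seq=480 B_ack=1000
After event 3: A_seq=1000 A_ack=458 B_seq=617 B_ack=1000
After event 4: A_seq=1000 A_ack=617 B_seq=617 B_ack=1000
After event 5: A_seq=1000 A_ack=776 B_seq=776 B_ack=1000

1000 776 776 1000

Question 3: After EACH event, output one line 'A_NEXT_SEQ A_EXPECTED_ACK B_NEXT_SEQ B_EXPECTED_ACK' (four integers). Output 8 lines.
1000 338 338 1000
1000 458 458 1000
1000 458 480 1000
1000 458 617 1000
1000 617 617 1000
1000 776 776 1000
1000 776 776 1000
1190 776 776 1190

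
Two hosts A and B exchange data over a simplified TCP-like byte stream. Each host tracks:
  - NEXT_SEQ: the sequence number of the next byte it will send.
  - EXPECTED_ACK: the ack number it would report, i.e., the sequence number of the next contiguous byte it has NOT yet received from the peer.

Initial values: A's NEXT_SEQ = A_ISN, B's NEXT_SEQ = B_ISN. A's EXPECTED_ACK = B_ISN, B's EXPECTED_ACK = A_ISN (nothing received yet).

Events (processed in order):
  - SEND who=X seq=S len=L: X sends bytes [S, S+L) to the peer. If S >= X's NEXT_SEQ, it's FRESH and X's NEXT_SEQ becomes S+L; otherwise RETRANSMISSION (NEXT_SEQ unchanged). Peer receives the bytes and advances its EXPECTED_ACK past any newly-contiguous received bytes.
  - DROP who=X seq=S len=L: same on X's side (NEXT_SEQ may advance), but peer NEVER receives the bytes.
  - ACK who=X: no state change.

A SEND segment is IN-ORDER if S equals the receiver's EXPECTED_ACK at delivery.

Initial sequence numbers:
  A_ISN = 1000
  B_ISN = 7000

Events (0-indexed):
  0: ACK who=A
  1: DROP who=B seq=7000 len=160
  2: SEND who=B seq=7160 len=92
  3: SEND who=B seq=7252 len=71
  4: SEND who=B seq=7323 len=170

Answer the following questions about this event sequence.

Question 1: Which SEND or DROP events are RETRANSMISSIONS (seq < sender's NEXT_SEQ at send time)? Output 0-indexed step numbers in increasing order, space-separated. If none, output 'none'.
Step 1: DROP seq=7000 -> fresh
Step 2: SEND seq=7160 -> fresh
Step 3: SEND seq=7252 -> fresh
Step 4: SEND seq=7323 -> fresh

Answer: none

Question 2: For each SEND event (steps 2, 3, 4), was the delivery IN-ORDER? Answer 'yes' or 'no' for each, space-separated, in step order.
Step 2: SEND seq=7160 -> out-of-order
Step 3: SEND seq=7252 -> out-of-order
Step 4: SEND seq=7323 -> out-of-order

Answer: no no no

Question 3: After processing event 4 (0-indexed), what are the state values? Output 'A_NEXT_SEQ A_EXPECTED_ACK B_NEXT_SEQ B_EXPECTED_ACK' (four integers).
After event 0: A_seq=1000 A_ack=7000 B_seq=7000 B_ack=1000
After event 1: A_seq=1000 A_ack=7000 B_seq=7160 B_ack=1000
After event 2: A_seq=1000 A_ack=7000 B_seq=7252 B_ack=1000
After event 3: A_seq=1000 A_ack=7000 B_seq=7323 B_ack=1000
After event 4: A_seq=1000 A_ack=7000 B_seq=7493 B_ack=1000

1000 7000 7493 1000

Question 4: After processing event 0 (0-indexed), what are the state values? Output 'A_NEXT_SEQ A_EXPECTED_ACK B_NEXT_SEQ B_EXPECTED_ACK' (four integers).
After event 0: A_seq=1000 A_ack=7000 B_seq=7000 B_ack=1000

1000 7000 7000 1000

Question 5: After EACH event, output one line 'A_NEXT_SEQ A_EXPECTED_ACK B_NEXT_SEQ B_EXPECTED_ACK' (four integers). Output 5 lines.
1000 7000 7000 1000
1000 7000 7160 1000
1000 7000 7252 1000
1000 7000 7323 1000
1000 7000 7493 1000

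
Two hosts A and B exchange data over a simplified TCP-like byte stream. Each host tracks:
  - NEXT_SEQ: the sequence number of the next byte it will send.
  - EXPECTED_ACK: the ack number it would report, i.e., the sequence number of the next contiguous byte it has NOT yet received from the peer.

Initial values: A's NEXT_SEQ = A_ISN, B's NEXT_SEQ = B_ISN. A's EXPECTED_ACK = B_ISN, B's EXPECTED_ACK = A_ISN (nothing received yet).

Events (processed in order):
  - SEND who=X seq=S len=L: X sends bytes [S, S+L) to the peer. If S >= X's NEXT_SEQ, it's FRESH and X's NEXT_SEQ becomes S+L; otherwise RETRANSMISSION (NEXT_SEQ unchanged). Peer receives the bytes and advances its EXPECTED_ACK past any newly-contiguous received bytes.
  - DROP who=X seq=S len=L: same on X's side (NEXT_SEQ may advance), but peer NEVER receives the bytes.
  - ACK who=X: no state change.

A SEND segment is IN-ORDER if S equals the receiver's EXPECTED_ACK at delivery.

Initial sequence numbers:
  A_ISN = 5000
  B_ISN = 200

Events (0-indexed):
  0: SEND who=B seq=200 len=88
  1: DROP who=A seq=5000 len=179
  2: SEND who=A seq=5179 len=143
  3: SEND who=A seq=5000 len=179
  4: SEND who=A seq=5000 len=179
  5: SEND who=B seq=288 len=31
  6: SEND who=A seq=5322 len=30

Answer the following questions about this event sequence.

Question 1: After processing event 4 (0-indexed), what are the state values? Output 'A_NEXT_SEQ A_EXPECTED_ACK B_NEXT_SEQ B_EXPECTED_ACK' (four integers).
After event 0: A_seq=5000 A_ack=288 B_seq=288 B_ack=5000
After event 1: A_seq=5179 A_ack=288 B_seq=288 B_ack=5000
After event 2: A_seq=5322 A_ack=288 B_seq=288 B_ack=5000
After event 3: A_seq=5322 A_ack=288 B_seq=288 B_ack=5322
After event 4: A_seq=5322 A_ack=288 B_seq=288 B_ack=5322

5322 288 288 5322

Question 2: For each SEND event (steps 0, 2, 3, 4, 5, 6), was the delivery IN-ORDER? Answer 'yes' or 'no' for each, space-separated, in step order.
Step 0: SEND seq=200 -> in-order
Step 2: SEND seq=5179 -> out-of-order
Step 3: SEND seq=5000 -> in-order
Step 4: SEND seq=5000 -> out-of-order
Step 5: SEND seq=288 -> in-order
Step 6: SEND seq=5322 -> in-order

Answer: yes no yes no yes yes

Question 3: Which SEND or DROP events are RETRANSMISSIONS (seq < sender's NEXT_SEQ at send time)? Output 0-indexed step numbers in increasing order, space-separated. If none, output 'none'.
Step 0: SEND seq=200 -> fresh
Step 1: DROP seq=5000 -> fresh
Step 2: SEND seq=5179 -> fresh
Step 3: SEND seq=5000 -> retransmit
Step 4: SEND seq=5000 -> retransmit
Step 5: SEND seq=288 -> fresh
Step 6: SEND seq=5322 -> fresh

Answer: 3 4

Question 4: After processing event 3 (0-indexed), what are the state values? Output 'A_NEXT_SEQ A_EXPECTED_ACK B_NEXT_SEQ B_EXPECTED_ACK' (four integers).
After event 0: A_seq=5000 A_ack=288 B_seq=288 B_ack=5000
After event 1: A_seq=5179 A_ack=288 B_seq=288 B_ack=5000
After event 2: A_seq=5322 A_ack=288 B_seq=288 B_ack=5000
After event 3: A_seq=5322 A_ack=288 B_seq=288 B_ack=5322

5322 288 288 5322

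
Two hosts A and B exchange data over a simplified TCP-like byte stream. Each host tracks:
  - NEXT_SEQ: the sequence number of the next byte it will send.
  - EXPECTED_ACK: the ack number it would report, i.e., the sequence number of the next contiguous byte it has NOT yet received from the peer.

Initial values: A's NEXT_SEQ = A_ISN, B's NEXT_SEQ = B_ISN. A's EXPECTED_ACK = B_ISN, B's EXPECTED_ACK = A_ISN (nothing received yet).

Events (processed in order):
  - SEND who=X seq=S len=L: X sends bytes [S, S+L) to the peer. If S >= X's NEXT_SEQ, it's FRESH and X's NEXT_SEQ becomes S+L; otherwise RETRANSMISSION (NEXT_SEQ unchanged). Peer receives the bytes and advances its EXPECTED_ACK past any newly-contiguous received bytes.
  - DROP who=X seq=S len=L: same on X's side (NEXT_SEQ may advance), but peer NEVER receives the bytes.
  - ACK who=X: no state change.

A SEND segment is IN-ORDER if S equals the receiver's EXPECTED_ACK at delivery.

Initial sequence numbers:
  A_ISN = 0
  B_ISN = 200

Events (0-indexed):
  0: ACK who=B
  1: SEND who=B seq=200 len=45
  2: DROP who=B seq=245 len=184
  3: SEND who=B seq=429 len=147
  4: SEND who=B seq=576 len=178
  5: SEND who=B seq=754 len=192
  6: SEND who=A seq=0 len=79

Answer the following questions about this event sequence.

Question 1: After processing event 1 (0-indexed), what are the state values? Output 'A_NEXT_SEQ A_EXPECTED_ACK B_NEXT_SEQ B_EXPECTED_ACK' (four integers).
After event 0: A_seq=0 A_ack=200 B_seq=200 B_ack=0
After event 1: A_seq=0 A_ack=245 B_seq=245 B_ack=0

0 245 245 0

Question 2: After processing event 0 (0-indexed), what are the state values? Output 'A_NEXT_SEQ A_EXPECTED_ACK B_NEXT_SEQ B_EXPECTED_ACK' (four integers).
After event 0: A_seq=0 A_ack=200 B_seq=200 B_ack=0

0 200 200 0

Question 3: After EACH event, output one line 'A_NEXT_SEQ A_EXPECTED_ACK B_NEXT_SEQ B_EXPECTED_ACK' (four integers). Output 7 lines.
0 200 200 0
0 245 245 0
0 245 429 0
0 245 576 0
0 245 754 0
0 245 946 0
79 245 946 79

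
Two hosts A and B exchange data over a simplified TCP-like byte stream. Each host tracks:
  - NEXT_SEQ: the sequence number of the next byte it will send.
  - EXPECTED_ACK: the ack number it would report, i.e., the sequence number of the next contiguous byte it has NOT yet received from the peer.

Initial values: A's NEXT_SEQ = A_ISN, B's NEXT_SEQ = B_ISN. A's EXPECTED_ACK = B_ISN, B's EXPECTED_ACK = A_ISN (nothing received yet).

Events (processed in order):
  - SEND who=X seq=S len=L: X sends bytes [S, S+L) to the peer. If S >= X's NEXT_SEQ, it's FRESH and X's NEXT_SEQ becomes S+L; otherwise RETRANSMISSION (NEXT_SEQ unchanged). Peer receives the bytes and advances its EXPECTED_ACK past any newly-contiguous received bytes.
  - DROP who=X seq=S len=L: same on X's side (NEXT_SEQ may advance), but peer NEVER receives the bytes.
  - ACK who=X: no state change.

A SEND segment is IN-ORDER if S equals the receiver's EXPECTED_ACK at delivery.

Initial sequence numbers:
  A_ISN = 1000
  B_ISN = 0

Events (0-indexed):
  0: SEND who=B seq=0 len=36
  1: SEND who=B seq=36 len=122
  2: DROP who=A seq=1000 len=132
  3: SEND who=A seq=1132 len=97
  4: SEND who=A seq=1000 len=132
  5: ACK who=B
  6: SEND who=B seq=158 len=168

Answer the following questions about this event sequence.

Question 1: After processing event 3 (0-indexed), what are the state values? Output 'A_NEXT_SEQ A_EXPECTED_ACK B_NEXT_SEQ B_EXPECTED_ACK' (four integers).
After event 0: A_seq=1000 A_ack=36 B_seq=36 B_ack=1000
After event 1: A_seq=1000 A_ack=158 B_seq=158 B_ack=1000
After event 2: A_seq=1132 A_ack=158 B_seq=158 B_ack=1000
After event 3: A_seq=1229 A_ack=158 B_seq=158 B_ack=1000

1229 158 158 1000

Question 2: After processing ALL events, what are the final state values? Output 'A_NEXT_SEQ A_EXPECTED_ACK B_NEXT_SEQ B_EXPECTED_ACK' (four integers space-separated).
After event 0: A_seq=1000 A_ack=36 B_seq=36 B_ack=1000
After event 1: A_seq=1000 A_ack=158 B_seq=158 B_ack=1000
After event 2: A_seq=1132 A_ack=158 B_seq=158 B_ack=1000
After event 3: A_seq=1229 A_ack=158 B_seq=158 B_ack=1000
After event 4: A_seq=1229 A_ack=158 B_seq=158 B_ack=1229
After event 5: A_seq=1229 A_ack=158 B_seq=158 B_ack=1229
After event 6: A_seq=1229 A_ack=326 B_seq=326 B_ack=1229

Answer: 1229 326 326 1229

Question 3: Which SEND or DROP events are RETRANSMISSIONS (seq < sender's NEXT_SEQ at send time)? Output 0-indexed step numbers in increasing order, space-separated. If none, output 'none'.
Answer: 4

Derivation:
Step 0: SEND seq=0 -> fresh
Step 1: SEND seq=36 -> fresh
Step 2: DROP seq=1000 -> fresh
Step 3: SEND seq=1132 -> fresh
Step 4: SEND seq=1000 -> retransmit
Step 6: SEND seq=158 -> fresh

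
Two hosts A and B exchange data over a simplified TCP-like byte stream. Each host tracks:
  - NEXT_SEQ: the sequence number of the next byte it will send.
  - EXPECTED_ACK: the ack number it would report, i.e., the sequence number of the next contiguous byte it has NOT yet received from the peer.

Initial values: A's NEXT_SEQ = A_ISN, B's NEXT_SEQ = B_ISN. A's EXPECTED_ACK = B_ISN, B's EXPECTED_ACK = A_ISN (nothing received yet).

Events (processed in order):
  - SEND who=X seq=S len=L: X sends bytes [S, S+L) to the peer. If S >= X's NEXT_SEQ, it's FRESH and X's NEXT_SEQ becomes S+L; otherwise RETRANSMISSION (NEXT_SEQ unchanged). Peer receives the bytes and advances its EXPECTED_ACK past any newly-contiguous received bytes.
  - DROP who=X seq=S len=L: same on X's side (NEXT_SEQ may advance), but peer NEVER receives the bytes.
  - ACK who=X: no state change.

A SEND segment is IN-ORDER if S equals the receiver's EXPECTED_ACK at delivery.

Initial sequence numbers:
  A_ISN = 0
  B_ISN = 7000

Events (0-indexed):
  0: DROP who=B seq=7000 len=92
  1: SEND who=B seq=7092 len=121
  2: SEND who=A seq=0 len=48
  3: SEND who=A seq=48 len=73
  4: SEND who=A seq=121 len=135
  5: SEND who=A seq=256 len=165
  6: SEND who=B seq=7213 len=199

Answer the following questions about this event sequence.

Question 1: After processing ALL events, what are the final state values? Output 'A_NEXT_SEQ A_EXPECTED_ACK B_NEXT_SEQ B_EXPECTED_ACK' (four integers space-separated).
After event 0: A_seq=0 A_ack=7000 B_seq=7092 B_ack=0
After event 1: A_seq=0 A_ack=7000 B_seq=7213 B_ack=0
After event 2: A_seq=48 A_ack=7000 B_seq=7213 B_ack=48
After event 3: A_seq=121 A_ack=7000 B_seq=7213 B_ack=121
After event 4: A_seq=256 A_ack=7000 B_seq=7213 B_ack=256
After event 5: A_seq=421 A_ack=7000 B_seq=7213 B_ack=421
After event 6: A_seq=421 A_ack=7000 B_seq=7412 B_ack=421

Answer: 421 7000 7412 421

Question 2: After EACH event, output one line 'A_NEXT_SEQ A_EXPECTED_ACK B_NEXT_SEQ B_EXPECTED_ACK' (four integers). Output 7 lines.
0 7000 7092 0
0 7000 7213 0
48 7000 7213 48
121 7000 7213 121
256 7000 7213 256
421 7000 7213 421
421 7000 7412 421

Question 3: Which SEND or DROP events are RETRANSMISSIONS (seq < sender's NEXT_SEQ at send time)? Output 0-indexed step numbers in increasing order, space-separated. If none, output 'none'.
Step 0: DROP seq=7000 -> fresh
Step 1: SEND seq=7092 -> fresh
Step 2: SEND seq=0 -> fresh
Step 3: SEND seq=48 -> fresh
Step 4: SEND seq=121 -> fresh
Step 5: SEND seq=256 -> fresh
Step 6: SEND seq=7213 -> fresh

Answer: none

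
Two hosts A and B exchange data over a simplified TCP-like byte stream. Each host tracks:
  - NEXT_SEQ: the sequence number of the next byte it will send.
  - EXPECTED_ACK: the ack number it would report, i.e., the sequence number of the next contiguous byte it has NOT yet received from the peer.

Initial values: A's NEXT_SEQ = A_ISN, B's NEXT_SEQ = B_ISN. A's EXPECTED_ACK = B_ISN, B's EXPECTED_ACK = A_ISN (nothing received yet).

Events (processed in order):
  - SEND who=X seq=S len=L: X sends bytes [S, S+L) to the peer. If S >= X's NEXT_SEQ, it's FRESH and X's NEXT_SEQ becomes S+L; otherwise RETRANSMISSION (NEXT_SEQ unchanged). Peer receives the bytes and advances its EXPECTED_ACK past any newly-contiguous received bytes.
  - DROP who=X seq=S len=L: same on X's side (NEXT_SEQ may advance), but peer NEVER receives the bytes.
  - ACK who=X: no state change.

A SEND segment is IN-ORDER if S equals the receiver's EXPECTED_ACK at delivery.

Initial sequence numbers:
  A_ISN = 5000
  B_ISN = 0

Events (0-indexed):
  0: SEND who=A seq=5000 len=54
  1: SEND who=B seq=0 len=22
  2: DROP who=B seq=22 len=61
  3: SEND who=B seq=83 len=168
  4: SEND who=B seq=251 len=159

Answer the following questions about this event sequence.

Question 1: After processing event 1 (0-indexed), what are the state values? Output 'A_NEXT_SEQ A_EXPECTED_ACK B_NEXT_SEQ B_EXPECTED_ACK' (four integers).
After event 0: A_seq=5054 A_ack=0 B_seq=0 B_ack=5054
After event 1: A_seq=5054 A_ack=22 B_seq=22 B_ack=5054

5054 22 22 5054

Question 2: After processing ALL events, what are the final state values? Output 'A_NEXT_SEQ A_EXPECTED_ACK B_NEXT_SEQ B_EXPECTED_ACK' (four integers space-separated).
After event 0: A_seq=5054 A_ack=0 B_seq=0 B_ack=5054
After event 1: A_seq=5054 A_ack=22 B_seq=22 B_ack=5054
After event 2: A_seq=5054 A_ack=22 B_seq=83 B_ack=5054
After event 3: A_seq=5054 A_ack=22 B_seq=251 B_ack=5054
After event 4: A_seq=5054 A_ack=22 B_seq=410 B_ack=5054

Answer: 5054 22 410 5054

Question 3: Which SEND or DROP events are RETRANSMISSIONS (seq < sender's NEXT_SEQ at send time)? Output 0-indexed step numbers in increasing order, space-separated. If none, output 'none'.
Answer: none

Derivation:
Step 0: SEND seq=5000 -> fresh
Step 1: SEND seq=0 -> fresh
Step 2: DROP seq=22 -> fresh
Step 3: SEND seq=83 -> fresh
Step 4: SEND seq=251 -> fresh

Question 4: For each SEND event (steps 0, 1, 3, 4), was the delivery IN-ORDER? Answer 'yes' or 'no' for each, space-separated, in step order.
Answer: yes yes no no

Derivation:
Step 0: SEND seq=5000 -> in-order
Step 1: SEND seq=0 -> in-order
Step 3: SEND seq=83 -> out-of-order
Step 4: SEND seq=251 -> out-of-order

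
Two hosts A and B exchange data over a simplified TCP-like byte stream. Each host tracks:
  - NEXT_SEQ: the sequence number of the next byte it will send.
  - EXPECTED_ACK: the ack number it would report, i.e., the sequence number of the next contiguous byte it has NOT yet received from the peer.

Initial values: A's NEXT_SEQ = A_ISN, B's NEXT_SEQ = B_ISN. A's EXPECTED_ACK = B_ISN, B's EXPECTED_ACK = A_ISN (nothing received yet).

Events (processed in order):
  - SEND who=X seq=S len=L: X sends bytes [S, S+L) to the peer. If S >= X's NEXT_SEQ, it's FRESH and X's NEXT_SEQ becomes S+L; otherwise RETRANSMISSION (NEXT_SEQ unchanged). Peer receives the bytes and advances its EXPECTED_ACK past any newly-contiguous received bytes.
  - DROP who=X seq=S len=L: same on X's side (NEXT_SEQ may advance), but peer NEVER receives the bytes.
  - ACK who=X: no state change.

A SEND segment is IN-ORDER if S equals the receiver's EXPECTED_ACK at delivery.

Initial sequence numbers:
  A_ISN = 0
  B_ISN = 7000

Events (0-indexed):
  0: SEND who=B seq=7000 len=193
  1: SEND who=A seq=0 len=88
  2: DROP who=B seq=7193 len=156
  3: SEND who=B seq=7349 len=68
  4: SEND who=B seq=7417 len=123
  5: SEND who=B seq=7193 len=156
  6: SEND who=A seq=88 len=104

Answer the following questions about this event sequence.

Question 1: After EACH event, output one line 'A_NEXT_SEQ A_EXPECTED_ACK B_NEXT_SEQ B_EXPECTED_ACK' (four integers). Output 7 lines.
0 7193 7193 0
88 7193 7193 88
88 7193 7349 88
88 7193 7417 88
88 7193 7540 88
88 7540 7540 88
192 7540 7540 192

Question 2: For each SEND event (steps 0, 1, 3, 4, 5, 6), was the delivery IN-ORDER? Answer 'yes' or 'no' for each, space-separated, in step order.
Step 0: SEND seq=7000 -> in-order
Step 1: SEND seq=0 -> in-order
Step 3: SEND seq=7349 -> out-of-order
Step 4: SEND seq=7417 -> out-of-order
Step 5: SEND seq=7193 -> in-order
Step 6: SEND seq=88 -> in-order

Answer: yes yes no no yes yes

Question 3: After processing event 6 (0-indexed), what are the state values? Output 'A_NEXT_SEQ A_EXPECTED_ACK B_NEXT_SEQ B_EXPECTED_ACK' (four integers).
After event 0: A_seq=0 A_ack=7193 B_seq=7193 B_ack=0
After event 1: A_seq=88 A_ack=7193 B_seq=7193 B_ack=88
After event 2: A_seq=88 A_ack=7193 B_seq=7349 B_ack=88
After event 3: A_seq=88 A_ack=7193 B_seq=7417 B_ack=88
After event 4: A_seq=88 A_ack=7193 B_seq=7540 B_ack=88
After event 5: A_seq=88 A_ack=7540 B_seq=7540 B_ack=88
After event 6: A_seq=192 A_ack=7540 B_seq=7540 B_ack=192

192 7540 7540 192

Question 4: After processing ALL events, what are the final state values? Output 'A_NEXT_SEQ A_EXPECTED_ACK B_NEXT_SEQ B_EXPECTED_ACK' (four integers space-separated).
After event 0: A_seq=0 A_ack=7193 B_seq=7193 B_ack=0
After event 1: A_seq=88 A_ack=7193 B_seq=7193 B_ack=88
After event 2: A_seq=88 A_ack=7193 B_seq=7349 B_ack=88
After event 3: A_seq=88 A_ack=7193 B_seq=7417 B_ack=88
After event 4: A_seq=88 A_ack=7193 B_seq=7540 B_ack=88
After event 5: A_seq=88 A_ack=7540 B_seq=7540 B_ack=88
After event 6: A_seq=192 A_ack=7540 B_seq=7540 B_ack=192

Answer: 192 7540 7540 192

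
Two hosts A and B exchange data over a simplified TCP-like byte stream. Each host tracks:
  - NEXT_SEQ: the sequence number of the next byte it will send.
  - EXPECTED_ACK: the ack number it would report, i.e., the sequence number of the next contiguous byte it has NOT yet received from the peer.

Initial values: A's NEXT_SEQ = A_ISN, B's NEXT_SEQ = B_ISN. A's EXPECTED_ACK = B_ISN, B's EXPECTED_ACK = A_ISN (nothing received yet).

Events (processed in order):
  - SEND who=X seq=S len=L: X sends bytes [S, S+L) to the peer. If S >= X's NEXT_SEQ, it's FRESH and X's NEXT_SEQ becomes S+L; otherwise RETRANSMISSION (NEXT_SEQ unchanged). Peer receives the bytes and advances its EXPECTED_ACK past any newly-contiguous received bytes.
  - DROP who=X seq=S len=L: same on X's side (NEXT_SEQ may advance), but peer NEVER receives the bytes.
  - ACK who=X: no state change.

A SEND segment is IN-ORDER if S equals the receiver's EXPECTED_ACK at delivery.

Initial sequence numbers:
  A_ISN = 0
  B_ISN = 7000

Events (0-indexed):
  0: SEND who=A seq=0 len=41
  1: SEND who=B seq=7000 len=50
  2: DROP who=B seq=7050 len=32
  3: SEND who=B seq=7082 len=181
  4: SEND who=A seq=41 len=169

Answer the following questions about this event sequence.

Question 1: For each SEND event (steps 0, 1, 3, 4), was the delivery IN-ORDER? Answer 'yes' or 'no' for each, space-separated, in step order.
Step 0: SEND seq=0 -> in-order
Step 1: SEND seq=7000 -> in-order
Step 3: SEND seq=7082 -> out-of-order
Step 4: SEND seq=41 -> in-order

Answer: yes yes no yes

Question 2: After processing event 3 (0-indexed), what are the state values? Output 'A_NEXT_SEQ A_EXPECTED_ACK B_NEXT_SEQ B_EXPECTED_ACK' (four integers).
After event 0: A_seq=41 A_ack=7000 B_seq=7000 B_ack=41
After event 1: A_seq=41 A_ack=7050 B_seq=7050 B_ack=41
After event 2: A_seq=41 A_ack=7050 B_seq=7082 B_ack=41
After event 3: A_seq=41 A_ack=7050 B_seq=7263 B_ack=41

41 7050 7263 41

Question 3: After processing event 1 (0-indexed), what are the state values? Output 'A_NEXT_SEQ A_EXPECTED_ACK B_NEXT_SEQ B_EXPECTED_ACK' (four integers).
After event 0: A_seq=41 A_ack=7000 B_seq=7000 B_ack=41
After event 1: A_seq=41 A_ack=7050 B_seq=7050 B_ack=41

41 7050 7050 41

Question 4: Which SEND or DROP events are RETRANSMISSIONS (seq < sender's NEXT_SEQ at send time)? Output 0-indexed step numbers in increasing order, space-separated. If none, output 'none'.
Answer: none

Derivation:
Step 0: SEND seq=0 -> fresh
Step 1: SEND seq=7000 -> fresh
Step 2: DROP seq=7050 -> fresh
Step 3: SEND seq=7082 -> fresh
Step 4: SEND seq=41 -> fresh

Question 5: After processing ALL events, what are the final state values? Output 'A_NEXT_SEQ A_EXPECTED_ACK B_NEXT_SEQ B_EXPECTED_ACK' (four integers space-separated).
After event 0: A_seq=41 A_ack=7000 B_seq=7000 B_ack=41
After event 1: A_seq=41 A_ack=7050 B_seq=7050 B_ack=41
After event 2: A_seq=41 A_ack=7050 B_seq=7082 B_ack=41
After event 3: A_seq=41 A_ack=7050 B_seq=7263 B_ack=41
After event 4: A_seq=210 A_ack=7050 B_seq=7263 B_ack=210

Answer: 210 7050 7263 210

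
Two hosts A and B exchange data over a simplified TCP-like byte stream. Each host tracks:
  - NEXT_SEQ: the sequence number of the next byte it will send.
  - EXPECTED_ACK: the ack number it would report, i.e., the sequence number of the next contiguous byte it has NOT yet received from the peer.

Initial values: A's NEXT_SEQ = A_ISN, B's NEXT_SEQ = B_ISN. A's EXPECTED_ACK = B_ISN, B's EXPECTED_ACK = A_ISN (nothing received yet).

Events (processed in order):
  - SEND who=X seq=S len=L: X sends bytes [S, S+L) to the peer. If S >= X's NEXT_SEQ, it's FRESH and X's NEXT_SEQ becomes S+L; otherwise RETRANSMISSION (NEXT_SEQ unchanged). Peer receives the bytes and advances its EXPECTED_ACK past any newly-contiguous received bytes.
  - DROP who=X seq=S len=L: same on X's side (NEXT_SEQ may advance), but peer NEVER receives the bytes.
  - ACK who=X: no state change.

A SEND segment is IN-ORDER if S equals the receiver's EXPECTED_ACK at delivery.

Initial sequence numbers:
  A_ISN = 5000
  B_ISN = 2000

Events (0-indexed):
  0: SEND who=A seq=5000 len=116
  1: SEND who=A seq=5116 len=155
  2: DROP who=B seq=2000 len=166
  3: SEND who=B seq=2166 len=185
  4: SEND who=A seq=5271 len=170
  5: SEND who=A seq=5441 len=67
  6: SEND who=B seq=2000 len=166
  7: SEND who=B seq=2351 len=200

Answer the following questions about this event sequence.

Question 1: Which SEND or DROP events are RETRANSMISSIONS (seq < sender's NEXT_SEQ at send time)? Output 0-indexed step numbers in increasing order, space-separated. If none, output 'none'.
Answer: 6

Derivation:
Step 0: SEND seq=5000 -> fresh
Step 1: SEND seq=5116 -> fresh
Step 2: DROP seq=2000 -> fresh
Step 3: SEND seq=2166 -> fresh
Step 4: SEND seq=5271 -> fresh
Step 5: SEND seq=5441 -> fresh
Step 6: SEND seq=2000 -> retransmit
Step 7: SEND seq=2351 -> fresh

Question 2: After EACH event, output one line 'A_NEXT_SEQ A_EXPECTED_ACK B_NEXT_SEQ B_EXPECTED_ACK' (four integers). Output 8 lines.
5116 2000 2000 5116
5271 2000 2000 5271
5271 2000 2166 5271
5271 2000 2351 5271
5441 2000 2351 5441
5508 2000 2351 5508
5508 2351 2351 5508
5508 2551 2551 5508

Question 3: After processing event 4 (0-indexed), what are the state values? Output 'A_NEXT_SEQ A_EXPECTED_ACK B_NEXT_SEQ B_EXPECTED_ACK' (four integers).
After event 0: A_seq=5116 A_ack=2000 B_seq=2000 B_ack=5116
After event 1: A_seq=5271 A_ack=2000 B_seq=2000 B_ack=5271
After event 2: A_seq=5271 A_ack=2000 B_seq=2166 B_ack=5271
After event 3: A_seq=5271 A_ack=2000 B_seq=2351 B_ack=5271
After event 4: A_seq=5441 A_ack=2000 B_seq=2351 B_ack=5441

5441 2000 2351 5441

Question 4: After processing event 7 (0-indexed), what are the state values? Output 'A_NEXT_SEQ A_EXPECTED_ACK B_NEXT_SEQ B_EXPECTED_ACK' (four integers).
After event 0: A_seq=5116 A_ack=2000 B_seq=2000 B_ack=5116
After event 1: A_seq=5271 A_ack=2000 B_seq=2000 B_ack=5271
After event 2: A_seq=5271 A_ack=2000 B_seq=2166 B_ack=5271
After event 3: A_seq=5271 A_ack=2000 B_seq=2351 B_ack=5271
After event 4: A_seq=5441 A_ack=2000 B_seq=2351 B_ack=5441
After event 5: A_seq=5508 A_ack=2000 B_seq=2351 B_ack=5508
After event 6: A_seq=5508 A_ack=2351 B_seq=2351 B_ack=5508
After event 7: A_seq=5508 A_ack=2551 B_seq=2551 B_ack=5508

5508 2551 2551 5508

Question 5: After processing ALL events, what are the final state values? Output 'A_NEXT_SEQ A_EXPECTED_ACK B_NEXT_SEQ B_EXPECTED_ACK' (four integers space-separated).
After event 0: A_seq=5116 A_ack=2000 B_seq=2000 B_ack=5116
After event 1: A_seq=5271 A_ack=2000 B_seq=2000 B_ack=5271
After event 2: A_seq=5271 A_ack=2000 B_seq=2166 B_ack=5271
After event 3: A_seq=5271 A_ack=2000 B_seq=2351 B_ack=5271
After event 4: A_seq=5441 A_ack=2000 B_seq=2351 B_ack=5441
After event 5: A_seq=5508 A_ack=2000 B_seq=2351 B_ack=5508
After event 6: A_seq=5508 A_ack=2351 B_seq=2351 B_ack=5508
After event 7: A_seq=5508 A_ack=2551 B_seq=2551 B_ack=5508

Answer: 5508 2551 2551 5508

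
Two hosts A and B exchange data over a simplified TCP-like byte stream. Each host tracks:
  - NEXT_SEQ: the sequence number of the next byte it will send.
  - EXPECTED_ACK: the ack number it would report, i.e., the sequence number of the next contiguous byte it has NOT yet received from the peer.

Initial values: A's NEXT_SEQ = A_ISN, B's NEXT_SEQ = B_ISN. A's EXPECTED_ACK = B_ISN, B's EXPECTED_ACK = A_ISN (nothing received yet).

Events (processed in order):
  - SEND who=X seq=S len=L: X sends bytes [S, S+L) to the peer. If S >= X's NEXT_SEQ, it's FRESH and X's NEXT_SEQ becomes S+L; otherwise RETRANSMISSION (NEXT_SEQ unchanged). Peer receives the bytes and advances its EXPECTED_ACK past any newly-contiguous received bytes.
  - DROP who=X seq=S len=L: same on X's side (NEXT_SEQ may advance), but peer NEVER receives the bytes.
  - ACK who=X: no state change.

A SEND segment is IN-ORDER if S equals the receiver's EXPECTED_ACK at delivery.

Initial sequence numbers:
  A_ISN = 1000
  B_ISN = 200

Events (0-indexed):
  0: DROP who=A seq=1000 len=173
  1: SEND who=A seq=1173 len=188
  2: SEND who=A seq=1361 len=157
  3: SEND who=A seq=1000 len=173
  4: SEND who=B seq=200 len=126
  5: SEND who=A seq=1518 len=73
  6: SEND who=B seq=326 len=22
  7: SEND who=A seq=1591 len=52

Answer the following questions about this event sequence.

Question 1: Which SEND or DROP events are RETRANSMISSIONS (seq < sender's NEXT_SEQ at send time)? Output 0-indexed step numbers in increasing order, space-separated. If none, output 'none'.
Answer: 3

Derivation:
Step 0: DROP seq=1000 -> fresh
Step 1: SEND seq=1173 -> fresh
Step 2: SEND seq=1361 -> fresh
Step 3: SEND seq=1000 -> retransmit
Step 4: SEND seq=200 -> fresh
Step 5: SEND seq=1518 -> fresh
Step 6: SEND seq=326 -> fresh
Step 7: SEND seq=1591 -> fresh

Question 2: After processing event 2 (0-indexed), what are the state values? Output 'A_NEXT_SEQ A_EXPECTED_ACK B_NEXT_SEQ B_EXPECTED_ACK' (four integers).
After event 0: A_seq=1173 A_ack=200 B_seq=200 B_ack=1000
After event 1: A_seq=1361 A_ack=200 B_seq=200 B_ack=1000
After event 2: A_seq=1518 A_ack=200 B_seq=200 B_ack=1000

1518 200 200 1000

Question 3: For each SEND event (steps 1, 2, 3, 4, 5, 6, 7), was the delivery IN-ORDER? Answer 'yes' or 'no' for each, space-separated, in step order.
Step 1: SEND seq=1173 -> out-of-order
Step 2: SEND seq=1361 -> out-of-order
Step 3: SEND seq=1000 -> in-order
Step 4: SEND seq=200 -> in-order
Step 5: SEND seq=1518 -> in-order
Step 6: SEND seq=326 -> in-order
Step 7: SEND seq=1591 -> in-order

Answer: no no yes yes yes yes yes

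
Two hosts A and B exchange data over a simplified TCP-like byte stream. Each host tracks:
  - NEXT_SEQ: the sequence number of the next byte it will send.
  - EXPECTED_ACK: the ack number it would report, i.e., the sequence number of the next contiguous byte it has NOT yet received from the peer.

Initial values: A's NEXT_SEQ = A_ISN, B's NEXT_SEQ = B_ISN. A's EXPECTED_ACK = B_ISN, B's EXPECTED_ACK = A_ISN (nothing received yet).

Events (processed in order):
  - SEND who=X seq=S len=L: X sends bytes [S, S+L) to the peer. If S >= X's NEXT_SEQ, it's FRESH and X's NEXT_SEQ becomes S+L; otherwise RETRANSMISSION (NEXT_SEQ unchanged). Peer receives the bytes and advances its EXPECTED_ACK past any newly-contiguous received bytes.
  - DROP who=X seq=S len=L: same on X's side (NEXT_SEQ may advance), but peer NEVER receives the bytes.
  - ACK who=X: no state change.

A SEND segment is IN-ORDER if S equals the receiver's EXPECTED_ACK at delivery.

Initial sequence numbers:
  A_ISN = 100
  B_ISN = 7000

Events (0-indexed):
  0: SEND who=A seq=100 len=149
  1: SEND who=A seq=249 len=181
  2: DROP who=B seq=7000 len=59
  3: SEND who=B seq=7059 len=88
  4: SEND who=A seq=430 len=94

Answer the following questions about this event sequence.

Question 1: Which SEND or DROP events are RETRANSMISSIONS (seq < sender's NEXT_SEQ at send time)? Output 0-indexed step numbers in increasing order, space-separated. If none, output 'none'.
Step 0: SEND seq=100 -> fresh
Step 1: SEND seq=249 -> fresh
Step 2: DROP seq=7000 -> fresh
Step 3: SEND seq=7059 -> fresh
Step 4: SEND seq=430 -> fresh

Answer: none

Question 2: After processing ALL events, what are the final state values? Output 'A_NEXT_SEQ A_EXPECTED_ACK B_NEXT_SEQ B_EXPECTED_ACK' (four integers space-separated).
Answer: 524 7000 7147 524

Derivation:
After event 0: A_seq=249 A_ack=7000 B_seq=7000 B_ack=249
After event 1: A_seq=430 A_ack=7000 B_seq=7000 B_ack=430
After event 2: A_seq=430 A_ack=7000 B_seq=7059 B_ack=430
After event 3: A_seq=430 A_ack=7000 B_seq=7147 B_ack=430
After event 4: A_seq=524 A_ack=7000 B_seq=7147 B_ack=524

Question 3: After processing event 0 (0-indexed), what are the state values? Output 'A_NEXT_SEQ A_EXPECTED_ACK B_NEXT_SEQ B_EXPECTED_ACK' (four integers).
After event 0: A_seq=249 A_ack=7000 B_seq=7000 B_ack=249

249 7000 7000 249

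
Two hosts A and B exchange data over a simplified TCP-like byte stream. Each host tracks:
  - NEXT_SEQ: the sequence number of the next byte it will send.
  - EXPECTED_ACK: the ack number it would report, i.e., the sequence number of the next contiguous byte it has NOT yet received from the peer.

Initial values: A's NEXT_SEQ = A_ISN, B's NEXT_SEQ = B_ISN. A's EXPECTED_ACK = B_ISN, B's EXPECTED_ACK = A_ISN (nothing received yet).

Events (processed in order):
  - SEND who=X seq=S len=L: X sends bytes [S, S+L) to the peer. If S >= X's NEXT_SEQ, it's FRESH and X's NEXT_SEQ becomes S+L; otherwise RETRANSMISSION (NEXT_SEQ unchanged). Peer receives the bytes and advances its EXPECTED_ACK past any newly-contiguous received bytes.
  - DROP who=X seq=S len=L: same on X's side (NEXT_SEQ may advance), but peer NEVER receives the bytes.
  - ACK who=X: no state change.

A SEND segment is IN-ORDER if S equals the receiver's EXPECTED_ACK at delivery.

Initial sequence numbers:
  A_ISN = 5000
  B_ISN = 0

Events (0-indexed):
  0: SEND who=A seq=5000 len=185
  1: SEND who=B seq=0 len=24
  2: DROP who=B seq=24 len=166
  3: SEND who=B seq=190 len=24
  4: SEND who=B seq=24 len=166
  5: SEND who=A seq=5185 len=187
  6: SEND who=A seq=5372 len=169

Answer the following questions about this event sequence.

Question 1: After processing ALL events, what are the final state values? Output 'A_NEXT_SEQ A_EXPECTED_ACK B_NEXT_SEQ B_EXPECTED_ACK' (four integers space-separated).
After event 0: A_seq=5185 A_ack=0 B_seq=0 B_ack=5185
After event 1: A_seq=5185 A_ack=24 B_seq=24 B_ack=5185
After event 2: A_seq=5185 A_ack=24 B_seq=190 B_ack=5185
After event 3: A_seq=5185 A_ack=24 B_seq=214 B_ack=5185
After event 4: A_seq=5185 A_ack=214 B_seq=214 B_ack=5185
After event 5: A_seq=5372 A_ack=214 B_seq=214 B_ack=5372
After event 6: A_seq=5541 A_ack=214 B_seq=214 B_ack=5541

Answer: 5541 214 214 5541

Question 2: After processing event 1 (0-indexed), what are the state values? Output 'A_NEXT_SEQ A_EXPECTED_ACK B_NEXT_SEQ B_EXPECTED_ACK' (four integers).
After event 0: A_seq=5185 A_ack=0 B_seq=0 B_ack=5185
After event 1: A_seq=5185 A_ack=24 B_seq=24 B_ack=5185

5185 24 24 5185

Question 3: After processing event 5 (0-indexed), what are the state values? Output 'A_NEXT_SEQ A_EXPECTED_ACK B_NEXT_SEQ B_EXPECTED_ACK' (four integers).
After event 0: A_seq=5185 A_ack=0 B_seq=0 B_ack=5185
After event 1: A_seq=5185 A_ack=24 B_seq=24 B_ack=5185
After event 2: A_seq=5185 A_ack=24 B_seq=190 B_ack=5185
After event 3: A_seq=5185 A_ack=24 B_seq=214 B_ack=5185
After event 4: A_seq=5185 A_ack=214 B_seq=214 B_ack=5185
After event 5: A_seq=5372 A_ack=214 B_seq=214 B_ack=5372

5372 214 214 5372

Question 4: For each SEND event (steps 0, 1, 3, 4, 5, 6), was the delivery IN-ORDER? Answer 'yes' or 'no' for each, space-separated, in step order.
Step 0: SEND seq=5000 -> in-order
Step 1: SEND seq=0 -> in-order
Step 3: SEND seq=190 -> out-of-order
Step 4: SEND seq=24 -> in-order
Step 5: SEND seq=5185 -> in-order
Step 6: SEND seq=5372 -> in-order

Answer: yes yes no yes yes yes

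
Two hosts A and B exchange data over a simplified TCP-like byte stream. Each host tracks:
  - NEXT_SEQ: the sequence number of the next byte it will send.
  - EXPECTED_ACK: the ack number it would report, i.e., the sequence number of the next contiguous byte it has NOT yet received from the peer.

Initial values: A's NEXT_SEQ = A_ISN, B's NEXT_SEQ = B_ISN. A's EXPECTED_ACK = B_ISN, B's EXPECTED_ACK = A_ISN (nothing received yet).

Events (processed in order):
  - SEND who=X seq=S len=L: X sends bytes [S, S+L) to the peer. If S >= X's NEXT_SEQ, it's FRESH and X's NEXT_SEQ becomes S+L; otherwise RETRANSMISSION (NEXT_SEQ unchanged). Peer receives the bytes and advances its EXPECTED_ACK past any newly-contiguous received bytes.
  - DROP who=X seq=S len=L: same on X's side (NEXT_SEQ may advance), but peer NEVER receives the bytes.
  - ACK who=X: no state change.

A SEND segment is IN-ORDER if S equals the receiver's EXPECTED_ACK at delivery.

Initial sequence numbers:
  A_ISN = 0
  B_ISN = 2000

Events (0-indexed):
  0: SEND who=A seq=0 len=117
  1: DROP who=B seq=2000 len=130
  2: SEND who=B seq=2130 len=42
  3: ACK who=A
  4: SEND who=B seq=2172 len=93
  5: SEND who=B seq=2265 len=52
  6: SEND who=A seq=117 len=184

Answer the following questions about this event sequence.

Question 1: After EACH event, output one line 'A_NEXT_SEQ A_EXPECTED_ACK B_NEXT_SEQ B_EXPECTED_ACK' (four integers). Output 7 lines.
117 2000 2000 117
117 2000 2130 117
117 2000 2172 117
117 2000 2172 117
117 2000 2265 117
117 2000 2317 117
301 2000 2317 301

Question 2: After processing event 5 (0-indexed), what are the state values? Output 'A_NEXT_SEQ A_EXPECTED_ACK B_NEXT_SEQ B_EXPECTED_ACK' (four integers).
After event 0: A_seq=117 A_ack=2000 B_seq=2000 B_ack=117
After event 1: A_seq=117 A_ack=2000 B_seq=2130 B_ack=117
After event 2: A_seq=117 A_ack=2000 B_seq=2172 B_ack=117
After event 3: A_seq=117 A_ack=2000 B_seq=2172 B_ack=117
After event 4: A_seq=117 A_ack=2000 B_seq=2265 B_ack=117
After event 5: A_seq=117 A_ack=2000 B_seq=2317 B_ack=117

117 2000 2317 117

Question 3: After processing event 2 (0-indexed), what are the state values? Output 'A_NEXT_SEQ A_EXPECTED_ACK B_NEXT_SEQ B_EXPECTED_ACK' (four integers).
After event 0: A_seq=117 A_ack=2000 B_seq=2000 B_ack=117
After event 1: A_seq=117 A_ack=2000 B_seq=2130 B_ack=117
After event 2: A_seq=117 A_ack=2000 B_seq=2172 B_ack=117

117 2000 2172 117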